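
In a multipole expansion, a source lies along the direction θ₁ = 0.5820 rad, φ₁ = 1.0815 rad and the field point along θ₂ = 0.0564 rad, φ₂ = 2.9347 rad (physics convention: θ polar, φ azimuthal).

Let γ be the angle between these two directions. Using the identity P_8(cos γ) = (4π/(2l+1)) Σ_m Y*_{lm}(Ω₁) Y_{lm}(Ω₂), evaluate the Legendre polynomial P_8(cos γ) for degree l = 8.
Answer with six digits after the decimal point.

-0.148083

Expand P_8 via completeness: Σ_{m} conj(Y_{8,m}) at Ω₁ times Y_{8,m} at Ω₂ —
  [-8]  conj(Y_{8,-8})(Ω₁) = (-0.003076, 0.003000) ; Y_{8,-8}(Ω₂) = (-0.000000, 0.000000) ; Δ = (-0.000000, -0.000000)
  [-7]  conj(Y_{8,-7})(Ω₁) = (0.007306, 0.025077) ; Y_{8,-7}(Ω₂) = (-0.000000, -0.000000) ; Δ = (0.000000, -0.000000)
  [-6]  conj(Y_{8,-6})(Ω₁) = (0.096244, 0.020093) ; Y_{8,-6}(Ω₂) = (0.000000, 0.000000) ; Δ = (0.000000, 0.000000)
  [-5]  conj(Y_{8,-5})(Ω₁) = (0.163055, -0.195518) ; Y_{8,-5}(Ω₂) = (-0.000003, -0.000005) ; Δ = (-0.000001, -0.000000)
  [-4]  conj(Y_{8,-4})(Ω₁) = (-0.168888, -0.415121) ; Y_{8,-4}(Ω₂) = (0.000092, 0.000100) ; Δ = (0.000026, -0.000055)
  [-3]  conj(Y_{8,-3})(Ω₁) = (-0.463926, -0.047911) ; Y_{8,-3}(Ω₂) = (-0.002012, -0.001439) ; Δ = (0.000865, 0.000764)
  [-2]  conj(Y_{8,-2})(Ω₁) = (-0.053674, 0.079783) ; Y_{8,-2}(Ω₂) = (0.029508, 0.012958) ; Δ = (-0.002618, 0.001659)
  [-1]  conj(Y_{8,-1})(Ω₁) = (-0.180016, -0.338068) ; Y_{8,-1}(Ω₂) = (-0.264725, -0.055565) ; Δ = (0.028870, 0.099498)
  [+0]  conj(Y_{8,0})(Ω₁) = (-0.232003, -0.000000) ; Y_{8,0}(Ω₂) = (1.097449, 0.000000) ; Δ = (-0.254612, -0.000000)
  [+1]  conj(Y_{8,1})(Ω₁) = (0.180016, -0.338068) ; Y_{8,1}(Ω₂) = (0.264725, -0.055565) ; Δ = (0.028870, -0.099498)
  [+2]  conj(Y_{8,2})(Ω₁) = (-0.053674, -0.079783) ; Y_{8,2}(Ω₂) = (0.029508, -0.012958) ; Δ = (-0.002618, -0.001659)
  [+3]  conj(Y_{8,3})(Ω₁) = (0.463926, -0.047911) ; Y_{8,3}(Ω₂) = (0.002012, -0.001439) ; Δ = (0.000865, -0.000764)
  [+4]  conj(Y_{8,4})(Ω₁) = (-0.168888, 0.415121) ; Y_{8,4}(Ω₂) = (0.000092, -0.000100) ; Δ = (0.000026, 0.000055)
  [+5]  conj(Y_{8,5})(Ω₁) = (-0.163055, -0.195518) ; Y_{8,5}(Ω₂) = (0.000003, -0.000005) ; Δ = (-0.000001, 0.000000)
  [+6]  conj(Y_{8,6})(Ω₁) = (0.096244, -0.020093) ; Y_{8,6}(Ω₂) = (0.000000, -0.000000) ; Δ = (0.000000, -0.000000)
  [+7]  conj(Y_{8,7})(Ω₁) = (-0.007306, 0.025077) ; Y_{8,7}(Ω₂) = (0.000000, -0.000000) ; Δ = (0.000000, 0.000000)
  [+8]  conj(Y_{8,8})(Ω₁) = (-0.003076, -0.003000) ; Y_{8,8}(Ω₂) = (-0.000000, -0.000000) ; Δ = (-0.000000, 0.000000)
Total Σ_m = (-0.200329, -0.000000). Multiply by 0.739198: (-0.148083, -0.000000). P_8(cos γ) = -0.148083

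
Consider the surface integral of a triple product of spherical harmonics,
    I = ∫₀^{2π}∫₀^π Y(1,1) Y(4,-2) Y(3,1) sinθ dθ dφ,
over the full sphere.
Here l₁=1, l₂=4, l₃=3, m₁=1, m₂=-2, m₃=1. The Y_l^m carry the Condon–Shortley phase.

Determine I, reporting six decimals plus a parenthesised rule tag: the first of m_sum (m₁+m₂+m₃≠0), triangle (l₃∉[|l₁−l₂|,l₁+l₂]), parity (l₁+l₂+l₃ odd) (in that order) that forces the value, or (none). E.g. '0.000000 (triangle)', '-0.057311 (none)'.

0.238414 (none)

Rules hold: Σm=0, L=8 even, 3≤3≤5.
N = 3·9·7 = 189
Δ = 2!·0!·6!/9! = 1/252
Racah Σ t=1..1: t=1:−1/36 = -1/36
⇒ 3j(1 4 3; 0 0 0)² = 4/63, sgn +1
Racah Σ t=0..0: t=0:+1/96 = 1/96
⇒ 3j(1 4 3; 1 -2 1)² = 5/84, sgn +1
4πI² = N·(3j₀)²·(3jₘ)² = 5/7
I = +1·√(0.714286/4π) = 0.23841361
No selection rule forces the value: the integral is nonzero (none).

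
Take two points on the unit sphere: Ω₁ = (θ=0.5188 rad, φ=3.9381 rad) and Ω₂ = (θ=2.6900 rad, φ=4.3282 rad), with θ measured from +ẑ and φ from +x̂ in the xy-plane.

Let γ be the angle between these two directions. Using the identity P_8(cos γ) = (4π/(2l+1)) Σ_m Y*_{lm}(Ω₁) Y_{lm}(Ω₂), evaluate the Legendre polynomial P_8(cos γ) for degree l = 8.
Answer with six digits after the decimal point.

0.163519

Summing Y*_{l m}(θ₁,φ₁)·Y_{l m}(θ₂,φ₂) over m ∈ [−8, 8]; prefactor 4π/(2·8+1) = 0.739198:
  term(m=-8) = -0.00000 - 0.00000j   from Y*(Ω₁)=0.00188 + 0.00017j, Y(Ω₂)=-0.00068 + 0.00005j
  term(m=-7) = 0.00007 + 0.00003j   from Y*(Ω₁)=-0.01003 + 0.00858j, Y(Ω₂)=-0.00244 - 0.00503j
  term(m=-6) = -0.00116 - 0.00120j   from Y*(Ω₁)=0.00384 - 0.05756j, Y(Ω₂)=0.01941 - 0.02151j
  term(m=-5) = 0.00690 + 0.01730j   from Y*(Ω₁)=0.11730 + 0.13111j, Y(Ω₂)=0.09946 + 0.03632j
  term(m=-4) = 0.00108 - 0.10387j   from Y*(Ω₁)=-0.37505 - 0.01668j, Y(Ω₂)=0.00942 + 0.27653j
  term(m=-3) = -0.09857 + 0.23281j   from Y*(Ω₁)=0.37632 - 0.35204j, Y(Ω₂)=-0.44833 + 0.19926j
  term(m=-2) = 0.10600 - 0.10490j   from Y*(Ω₁)=-0.00686 + 0.30853j, Y(Ω₂)=-0.34748 - 0.33585j
  term(m=-1) = -0.00001 + 0.00000j   from Y*(Ω₁)=0.16919 + 0.17299j, Y(Ω₂)=-0.00002 + 0.00004j
  term(m=+0) = 0.19259 + 0.00000j   from Y*(Ω₁)=-0.40418 + 0.00000j, Y(Ω₂)=-0.47651 + 0.00000j
  term(m=+1) = -0.00001 - 0.00000j   from Y*(Ω₁)=-0.16919 + 0.17299j, Y(Ω₂)=0.00002 + 0.00004j
  term(m=+2) = 0.10600 + 0.10490j   from Y*(Ω₁)=-0.00686 - 0.30853j, Y(Ω₂)=-0.34748 + 0.33585j
  term(m=+3) = -0.09857 - 0.23281j   from Y*(Ω₁)=-0.37632 - 0.35204j, Y(Ω₂)=0.44833 + 0.19926j
  term(m=+4) = 0.00108 + 0.10387j   from Y*(Ω₁)=-0.37505 + 0.01668j, Y(Ω₂)=0.00942 - 0.27653j
  term(m=+5) = 0.00690 - 0.01730j   from Y*(Ω₁)=-0.11730 + 0.13111j, Y(Ω₂)=-0.09946 + 0.03632j
  term(m=+6) = -0.00116 + 0.00120j   from Y*(Ω₁)=0.00384 + 0.05756j, Y(Ω₂)=0.01941 + 0.02151j
  term(m=+7) = 0.00007 - 0.00003j   from Y*(Ω₁)=0.01003 + 0.00858j, Y(Ω₂)=0.00244 - 0.00503j
  term(m=+8) = -0.00000 + 0.00000j   from Y*(Ω₁)=0.00188 - 0.00017j, Y(Ω₂)=-0.00068 - 0.00005j
Accumulated sum 0.22121 + 0.00000j; after 4π/(2l+1) scaling, 0.16352 + 0.00000j ⇒ P_8 = 0.163519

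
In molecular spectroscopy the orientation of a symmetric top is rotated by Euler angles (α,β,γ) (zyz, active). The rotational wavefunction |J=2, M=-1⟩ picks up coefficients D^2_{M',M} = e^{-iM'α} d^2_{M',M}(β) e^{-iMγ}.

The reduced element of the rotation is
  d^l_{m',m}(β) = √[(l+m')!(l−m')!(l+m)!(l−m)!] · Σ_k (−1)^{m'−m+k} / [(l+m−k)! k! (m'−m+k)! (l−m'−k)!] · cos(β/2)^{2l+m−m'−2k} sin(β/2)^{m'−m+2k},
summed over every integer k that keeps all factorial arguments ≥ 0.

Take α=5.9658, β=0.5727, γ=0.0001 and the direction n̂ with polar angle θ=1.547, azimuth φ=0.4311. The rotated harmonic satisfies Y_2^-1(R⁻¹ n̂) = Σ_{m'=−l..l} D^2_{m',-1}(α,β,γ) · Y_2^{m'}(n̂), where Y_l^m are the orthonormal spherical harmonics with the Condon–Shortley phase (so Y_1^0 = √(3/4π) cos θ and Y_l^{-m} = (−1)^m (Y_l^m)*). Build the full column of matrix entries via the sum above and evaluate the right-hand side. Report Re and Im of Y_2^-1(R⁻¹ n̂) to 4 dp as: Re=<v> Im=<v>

Need the full column D^2_{m',-1} for m'=−2..2 at α=5.9658, β=0.5727, γ=0.0001.
cos(β/2)=0.959281, sin(β/2)=0.282453
d^2_{-2,-1}: single k=1 term ⇒ +0.498670;  D = +0.401563-0.295668i
d^2_{-1,-1}: k∈[0..1] ⇒ +0.846806 -0.220244 = +0.626561;  D = +0.595287-0.195480i
d^2_{0,-1}: k∈[0..1] ⇒ -0.610744 +0.052949 = -0.557795;  D = -0.557795-0.000056i
d^2_{1,-1}: k∈[0..1] ⇒ +0.220244 -0.006365 = +0.213880;  D = +0.203191+0.066769i
d^2_{2,-1}: single k=0 term ⇒ -0.043233;  D = -0.034809-0.025640i
Y_2^{m'}(θ=1.547,φ=0.4311) and Σ D·Y over m':
  (+0.4016-0.2957i)·(+0.2512-0.2931i)  (+0.5953-0.1955i)·(+0.0167-0.0077i)  (-0.5578-0.0001i)·(-0.3149+0.0000i)  (+0.2032+0.0668i)·(-0.0167-0.0077i)  (-0.0348-0.0256i)·(+0.2512+0.2931i)
Y_2^-1(R⁻¹ n̂) = +0.194172-0.219126i

Re=0.1942 Im=-0.2191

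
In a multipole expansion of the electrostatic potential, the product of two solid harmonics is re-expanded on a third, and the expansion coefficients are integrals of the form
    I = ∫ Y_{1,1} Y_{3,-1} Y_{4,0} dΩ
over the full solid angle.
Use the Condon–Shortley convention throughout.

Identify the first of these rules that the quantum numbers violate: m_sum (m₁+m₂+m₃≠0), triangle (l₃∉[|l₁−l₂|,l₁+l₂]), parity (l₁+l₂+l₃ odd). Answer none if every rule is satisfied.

none

azimuthal sum: 1 − 1 + 0 = 0  ✓
2 ≤ 4 ≤ 4 (triangle on l)  ✓
L = 1 + 3 + 4 = 8 (even)  ✓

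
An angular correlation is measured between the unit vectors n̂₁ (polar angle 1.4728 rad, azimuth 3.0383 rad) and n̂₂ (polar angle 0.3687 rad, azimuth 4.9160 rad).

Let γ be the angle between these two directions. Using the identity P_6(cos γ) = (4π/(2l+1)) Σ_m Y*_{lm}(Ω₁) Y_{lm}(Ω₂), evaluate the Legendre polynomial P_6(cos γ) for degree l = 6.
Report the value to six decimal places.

-0.310584

Summing Y*_{l m}(θ₁,φ₁)·Y_{l m}(θ₂,φ₂) over m ∈ [−6, 6]; prefactor 4π/(2·6+1) = 0.966644:
  m=-6: Y*=+0.382055-0.272612i  Y=-0.000362+0.000995i  product +0.000133+0.000479i
  m=-5: Y*=-0.138992+0.078930i  Y=+0.008078+0.004983i  product -0.001516-0.000055i
  m=-4: Y*=-0.286781+0.125727i  Y=+0.035407-0.037526i  product -0.005436+0.015214i
  m=-3: Y*=+0.173181-0.055451i  Y=-0.107204-0.153113i  product -0.027056-0.020572i
  m=-2: Y*=+0.262273-0.054966i  Y=-0.400961+0.172947i  product -0.095655+0.067399i
  m=-1: Y*=-0.188164+0.019505i  Y=+0.108681+0.526371i  product -0.030717-0.096924i
  m=+0: Y*=-0.255773-0.000000i  Y=+0.003154+0.000000i  product -0.000807-0.000000i
  m=+1: Y*=+0.188164+0.019505i  Y=-0.108681+0.526371i  product -0.030717+0.096924i
  m=+2: Y*=+0.262273+0.054966i  Y=-0.400961-0.172947i  product -0.095655-0.067399i
  m=+3: Y*=-0.173181-0.055451i  Y=+0.107204-0.153113i  product -0.027056+0.020572i
  m=+4: Y*=-0.286781-0.125727i  Y=+0.035407+0.037526i  product -0.005436-0.015214i
  m=+5: Y*=+0.138992+0.078930i  Y=-0.008078+0.004983i  product -0.001516+0.000055i
  m=+6: Y*=+0.382055+0.272612i  Y=-0.000362-0.000995i  product +0.000133-0.000479i
Σ over m = -0.321301-0.000000i; ×(4π/13) → -0.310584-0.000000i. Real part: -0.310584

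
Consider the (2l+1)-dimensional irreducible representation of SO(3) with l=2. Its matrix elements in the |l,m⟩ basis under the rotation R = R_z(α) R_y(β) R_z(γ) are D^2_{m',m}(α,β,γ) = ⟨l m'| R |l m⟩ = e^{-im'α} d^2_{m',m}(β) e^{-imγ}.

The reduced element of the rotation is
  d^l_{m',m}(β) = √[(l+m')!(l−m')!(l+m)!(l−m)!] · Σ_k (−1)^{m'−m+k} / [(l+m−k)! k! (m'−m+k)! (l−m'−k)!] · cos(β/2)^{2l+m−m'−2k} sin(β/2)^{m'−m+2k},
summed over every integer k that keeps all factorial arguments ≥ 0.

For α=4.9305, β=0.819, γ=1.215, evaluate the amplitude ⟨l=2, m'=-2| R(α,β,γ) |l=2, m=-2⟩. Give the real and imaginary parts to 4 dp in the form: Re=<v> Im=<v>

Re=0.6814 Im=-0.1925

D^2_{-2,-2}(4.9305,0.8190,1.2150) = e^{-i·-2·4.9305}·d^2_{-2,-2}(0.8190)·e^{-i·-2·1.2150}. Compute d first:
With c≡cos(β/2)=0.917320 and s≡sin(β/2)=0.398151, N=[1·24·1·24]^{1/2}=24.000000
k∈{0} keeps every argument non-negative
  k=0: (−1)^0·24.0000/(24)·0.9173^4·0.3982^0 = +0.708082
d^2_{-2,-2}(0.8190) = +0.708082
D = (-0.906354-0.422518i)·(+0.708082)·(-0.757323+0.653041i) = +0.681405-0.192530i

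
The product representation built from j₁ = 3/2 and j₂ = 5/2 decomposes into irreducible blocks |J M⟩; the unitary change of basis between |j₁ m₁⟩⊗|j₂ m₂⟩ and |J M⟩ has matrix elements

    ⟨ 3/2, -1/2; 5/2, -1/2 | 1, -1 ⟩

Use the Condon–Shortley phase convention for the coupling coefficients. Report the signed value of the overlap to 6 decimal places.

triangle: 3!·0!·2!/6! = 12/720
(j±m)!: 1!·2!·2!·3!·0!·2! = 48
prefactor² = (2J+1)·Δ·N² = 12/5
  k=2: +1/(2!·1!·0!·0!·0!·2!) = 1/4
Σ = 1/4  ⇒  CG² = 12/5·(1/4)² = 3/20
CG = +√(3/20) = +0.387298

+0.387298  (= +√(3/20))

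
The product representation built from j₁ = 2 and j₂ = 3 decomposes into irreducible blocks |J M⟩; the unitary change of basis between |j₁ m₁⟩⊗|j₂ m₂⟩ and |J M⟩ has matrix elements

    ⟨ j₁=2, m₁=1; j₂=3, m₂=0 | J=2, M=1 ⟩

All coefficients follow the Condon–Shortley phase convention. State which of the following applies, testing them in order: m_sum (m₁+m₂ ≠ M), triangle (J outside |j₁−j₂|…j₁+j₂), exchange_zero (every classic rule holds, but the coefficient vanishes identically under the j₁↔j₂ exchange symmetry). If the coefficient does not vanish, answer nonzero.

nonzero

m-sum: m₁+m₂ = 1+0 = 1, M = 1  ✓
triangle: |j₁−j₂| = 1 ≤ J = 2 ≤ j₁+j₂ = 5  ✓
exchange: j₁≠j₂ or m₁≠m₂ — the exchange symmetry imposes no constraint here
value check: CG = −√(2/7) = -0.534522 ≠ 0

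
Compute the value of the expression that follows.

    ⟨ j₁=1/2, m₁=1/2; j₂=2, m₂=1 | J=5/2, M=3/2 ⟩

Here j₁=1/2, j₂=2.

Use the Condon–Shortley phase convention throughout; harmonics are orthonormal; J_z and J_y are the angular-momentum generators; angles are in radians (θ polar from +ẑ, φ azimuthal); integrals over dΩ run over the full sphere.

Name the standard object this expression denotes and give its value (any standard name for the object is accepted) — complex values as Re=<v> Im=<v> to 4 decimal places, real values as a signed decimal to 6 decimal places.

Clebsch–Gordan coefficient, +√(4/5) ≈ +0.894427

This is a Clebsch–Gordan (vector-coupling) coefficient.
√[6·0!1!4!/6! · 1!0!3!1!4!1!] = √(144/5)
  +(−1)^0/∏(0,0,0,3,1,1)! = 1/6  (running 1/6)
⟨..|..⟩ = √(144/5)·(1/6) = +0.894427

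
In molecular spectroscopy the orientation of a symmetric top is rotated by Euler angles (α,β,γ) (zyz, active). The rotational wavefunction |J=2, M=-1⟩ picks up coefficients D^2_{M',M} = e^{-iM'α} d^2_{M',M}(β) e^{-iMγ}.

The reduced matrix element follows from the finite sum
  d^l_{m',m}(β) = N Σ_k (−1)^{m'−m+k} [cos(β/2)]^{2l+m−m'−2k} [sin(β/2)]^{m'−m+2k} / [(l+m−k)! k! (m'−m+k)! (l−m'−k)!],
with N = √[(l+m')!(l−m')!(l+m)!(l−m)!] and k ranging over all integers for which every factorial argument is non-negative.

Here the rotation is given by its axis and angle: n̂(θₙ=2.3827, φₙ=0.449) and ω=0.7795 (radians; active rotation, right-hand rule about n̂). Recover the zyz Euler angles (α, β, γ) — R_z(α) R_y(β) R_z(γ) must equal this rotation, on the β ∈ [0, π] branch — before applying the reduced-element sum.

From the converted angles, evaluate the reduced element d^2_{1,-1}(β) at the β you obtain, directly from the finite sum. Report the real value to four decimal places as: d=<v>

Axis–angle → zyz. n̂ = (sinθₙcosφₙ, sinθₙsinφₙ, cosθₙ) = (+0.619913, +0.298688, -0.725598), ω = 0.7795.
R = I cosω + sinω [n̂]ₓ + (1−cosω) n̂n̂ᵀ gives
  R = [+0.822224, +0.563503, +0.080080; -0.456578, +0.737024, -0.498329; -0.339830, +0.373175, +0.863282]
β = atan2(√(R₁₃²+R₂₃²), R₃₃) = 0.529060; α = atan2(R₂₃, R₁₃) mod 2π = 4.871723; γ = atan2(R₃₂, −R₃₁) mod 2π = 0.832131
d^2_{1,-1}(β=0.5291) via the finite sum:
With c≡cos(β/2)=0.965216 and s≡sin(β/2)=0.261456, N=[6·1·1·6]^{1/2}=6.000000
The bounds max(0,m−m')=0 and min(l+m,l−m')=1 give 2 terms
  k=0: (−1)^2·6.0000/(2)·0.9652^2·0.2615^2 = +0.191058
  k=1: (−1)^3·6.0000/(6)·0.9652^0·0.2615^4 = -0.004673
d^2_{1,-1}(0.5291) = +0.191058 -0.004673 = +0.186385

d=0.1864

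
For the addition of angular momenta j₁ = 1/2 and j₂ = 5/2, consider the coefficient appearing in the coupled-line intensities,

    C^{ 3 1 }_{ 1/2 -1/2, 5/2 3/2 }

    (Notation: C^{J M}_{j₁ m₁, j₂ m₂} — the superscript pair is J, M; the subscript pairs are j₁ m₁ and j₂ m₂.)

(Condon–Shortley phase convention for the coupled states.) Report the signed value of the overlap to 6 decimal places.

+√(1/3) = +0.577350

j₁+j₂−J=0  J+j₁−j₂=1  J−j₁+j₂=5  j₁+j₂+J+1=7
(j₁±m₁, j₂±m₂, J±M) = (0,1,4,1,4,2)
P² = 192
sum k=0..0:
  [0] +1/24 = 1/24
S = 1/24
C² = P²·S² = 1/3 ; C = +0.577350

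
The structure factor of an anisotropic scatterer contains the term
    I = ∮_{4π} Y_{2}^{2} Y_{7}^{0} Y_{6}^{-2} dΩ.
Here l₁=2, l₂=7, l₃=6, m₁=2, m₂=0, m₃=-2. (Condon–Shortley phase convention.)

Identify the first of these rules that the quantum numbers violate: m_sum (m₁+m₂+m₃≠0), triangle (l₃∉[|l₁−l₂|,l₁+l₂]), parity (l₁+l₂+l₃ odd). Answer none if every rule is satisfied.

parity

m₁+m₂+m₃ = 2 + 0 − 2 = 0  ✓
triangle: |2−7|=5 ≤ l₃=6 ≤ 2+7=9  ✓
parity: l₁+l₂+l₃ = 15 is odd  ✗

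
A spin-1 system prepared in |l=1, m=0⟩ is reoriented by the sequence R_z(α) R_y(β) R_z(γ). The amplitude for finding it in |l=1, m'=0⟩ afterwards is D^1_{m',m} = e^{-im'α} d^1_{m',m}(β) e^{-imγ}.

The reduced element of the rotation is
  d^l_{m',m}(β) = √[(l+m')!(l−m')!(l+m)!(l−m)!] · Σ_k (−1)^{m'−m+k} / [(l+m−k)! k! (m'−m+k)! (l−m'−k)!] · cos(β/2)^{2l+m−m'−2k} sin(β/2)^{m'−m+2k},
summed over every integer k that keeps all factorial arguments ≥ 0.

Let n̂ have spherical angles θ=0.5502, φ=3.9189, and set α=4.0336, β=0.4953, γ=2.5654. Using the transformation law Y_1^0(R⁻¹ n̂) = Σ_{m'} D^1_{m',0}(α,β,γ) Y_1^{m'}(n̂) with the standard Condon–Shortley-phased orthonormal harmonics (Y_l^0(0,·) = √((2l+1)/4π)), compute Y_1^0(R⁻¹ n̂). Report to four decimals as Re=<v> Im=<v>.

Need the full column D^1_{m',0} for m'=−1..1 at α=4.0336, β=0.4953, γ=2.5654.
cos(β/2)=0.969491, sin(β/2)=0.245126
d^1_{-1,0}: single k=1 term ⇒ +0.336085;  D = -0.211011-0.261586i
d^1_{0,0}: k∈[0..1] ⇒ +0.939913 -0.060087 = +0.879826;  D = +0.879826+0.000000i
d^1_{1,0}: single k=0 term ⇒ -0.336085;  D = +0.211011-0.261586i
Y_1^{m'}(θ=0.5502,φ=3.9189) and Σ D·Y over m':
  (-0.2110-0.2616i)·(-0.1288+0.1267i)  (+0.8798+0.0000i)·(+0.4165+0.0000i)  (+0.2110-0.2616i)·(+0.1288+0.1267i)
Y_1^0(R⁻¹ n̂) = +0.487069+0.000000i

Re=0.4871 Im=0.0000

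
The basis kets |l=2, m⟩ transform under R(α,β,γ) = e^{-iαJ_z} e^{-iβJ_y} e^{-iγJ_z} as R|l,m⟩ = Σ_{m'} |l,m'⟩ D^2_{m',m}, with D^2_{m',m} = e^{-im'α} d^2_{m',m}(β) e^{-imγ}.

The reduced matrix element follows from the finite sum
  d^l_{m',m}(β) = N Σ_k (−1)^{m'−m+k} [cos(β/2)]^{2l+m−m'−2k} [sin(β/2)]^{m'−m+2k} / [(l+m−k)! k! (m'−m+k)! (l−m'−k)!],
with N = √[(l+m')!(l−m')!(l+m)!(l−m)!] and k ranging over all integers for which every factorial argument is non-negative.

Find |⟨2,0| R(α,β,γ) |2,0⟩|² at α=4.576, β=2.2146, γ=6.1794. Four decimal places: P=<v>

First d^2_{0,0}(β=2.2146), then the phase factors e^{-i(0)α} and e^{-i(0)γ}:
With c≡cos(β/2)=0.447078 and s≡sin(β/2)=0.894495, N=[2·2·2·2]^{1/2}=4.000000
k∈{0,1,2} keeps every argument non-negative
  k=0: (−1)^0·4.0000/(4)·0.4471^4·0.8945^0 = +0.039952
  k=1: (−1)^1·4.0000/(1)·0.4471^2·0.8945^2 = -0.639710
  k=2: (−1)^2·4.0000/(4)·0.4471^0·0.8945^4 = +0.640194
d^2_{0,0}(2.2146) = +0.039952 -0.639710 +0.640194 = +0.040436
|D^2_{0,0}|² = |d^2_{0,0}(β)|² = (+0.040436)² = 0.001635 (the z-rotation phases have unit modulus)

P=0.0016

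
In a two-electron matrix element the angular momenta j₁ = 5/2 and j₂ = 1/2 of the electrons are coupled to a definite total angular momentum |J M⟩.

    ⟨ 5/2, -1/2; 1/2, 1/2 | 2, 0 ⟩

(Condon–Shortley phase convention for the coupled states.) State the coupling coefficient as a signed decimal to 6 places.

−√(1/2) ≈ -0.707107

√[5·1!4!0!/6! · 2!3!1!0!2!2!] = √(8)
  +(−1)^1/∏(1,0,2,0,2,0)! = -1/4  (running -1/4)
⟨..|..⟩ = √(8)·(-1/4) = -0.707107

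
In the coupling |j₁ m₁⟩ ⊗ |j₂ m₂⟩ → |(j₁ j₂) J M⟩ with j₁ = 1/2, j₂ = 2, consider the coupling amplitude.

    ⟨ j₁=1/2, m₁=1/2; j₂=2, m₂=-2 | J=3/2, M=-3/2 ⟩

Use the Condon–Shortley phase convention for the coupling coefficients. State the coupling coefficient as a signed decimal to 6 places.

triangle: 1!·0!·3!/5! = 6/120
(j±m)!: 1!·0!·0!·4!·0!·3! = 144
prefactor² = (2J+1)·Δ·N² = 144/5
  k=0: +1/(0!·1!·0!·0!·0!·3!) = 1/6
Σ = 1/6  ⇒  CG² = 144/5·(1/6)² = 4/5
CG = +√(4/5) = +0.894427

+√(4/5) ≈ +0.894427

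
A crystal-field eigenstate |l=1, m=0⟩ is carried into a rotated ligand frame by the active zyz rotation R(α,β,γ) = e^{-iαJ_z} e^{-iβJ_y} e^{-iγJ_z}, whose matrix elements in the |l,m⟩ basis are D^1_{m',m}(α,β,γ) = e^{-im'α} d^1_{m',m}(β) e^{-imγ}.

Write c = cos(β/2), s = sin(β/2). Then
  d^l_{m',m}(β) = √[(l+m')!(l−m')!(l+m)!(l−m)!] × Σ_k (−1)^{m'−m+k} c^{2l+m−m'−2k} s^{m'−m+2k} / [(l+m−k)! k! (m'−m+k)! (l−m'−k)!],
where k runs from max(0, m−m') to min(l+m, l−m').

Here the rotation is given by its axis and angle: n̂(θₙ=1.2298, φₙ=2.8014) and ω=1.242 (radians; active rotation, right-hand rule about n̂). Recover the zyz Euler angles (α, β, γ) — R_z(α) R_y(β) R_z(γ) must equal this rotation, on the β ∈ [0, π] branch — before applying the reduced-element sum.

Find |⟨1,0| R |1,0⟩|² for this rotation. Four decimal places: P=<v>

P=0.1589

Axis–angle → zyz. n̂ = (sinθₙcosφₙ, sinθₙsinφₙ, cosθₙ) = (-0.888412, +0.314457, +0.334426), ω = 1.2420.
R = I cosω + sinω [n̂]ₓ + (1−cosω) n̂n̂ᵀ gives
  R = [+0.857320, -0.505670, +0.096441; +0.127353, +0.389857, +0.912027; -0.498783, -0.769616, +0.398631]
β = atan2(√(R₁₃²+R₂₃²), R₃₃) = 1.160773; α = atan2(R₂₃, R₁₃) mod 2π = 1.465444; γ = atan2(R₃₂, −R₃₁) mod 2π = 5.287422
First d^1_{0,0}(β=1.1608), then the phase factors e^{-i(0)α} and e^{-i(0)γ}:
c=cos(1.160773/2)=0.836251, s=sin(1.160773/2)=0.548347; N=√[1·1·1·1]=1.000000
k: max(0,(0)−(0))=0 … min(1+(0),1−(0))=1
  k=0: (−1)^0·1.0000/(1)·0.8363^2·0.5483^0 = +0.699316
  k=1: (−1)^1·1.0000/(1)·0.8363^0·0.5483^2 = -0.300684
d^1_{0,0}(1.1608) = +0.699316 -0.300684 = +0.398631
|D^1_{0,0}|² = |d^1_{0,0}(β)|² = (+0.398631)² = 0.158907 (the z-rotation phases have unit modulus)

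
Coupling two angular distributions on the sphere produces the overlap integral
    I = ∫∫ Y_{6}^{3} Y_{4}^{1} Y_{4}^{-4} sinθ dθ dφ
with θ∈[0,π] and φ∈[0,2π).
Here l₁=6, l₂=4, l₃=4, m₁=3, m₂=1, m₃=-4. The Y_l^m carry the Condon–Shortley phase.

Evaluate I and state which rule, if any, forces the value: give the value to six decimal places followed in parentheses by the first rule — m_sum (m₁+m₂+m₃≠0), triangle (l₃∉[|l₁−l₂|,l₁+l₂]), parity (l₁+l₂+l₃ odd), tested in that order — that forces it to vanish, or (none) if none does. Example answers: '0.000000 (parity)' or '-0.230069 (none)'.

0.155830 (none)

Checks pass: Σm=0; 14 even; l₃=4∈[2,10].
(2·6+1)(2·4+1)(2·4+1) = 1053
Δ: 6! 6! 2! / 15! → 1/1261260
sum: t=2:+1/4608 t=3:−1/1296 t=4:+1/4608 = -7/20736
3j²(6 4 4; 0 0 0) = Δ·Π!·Σ² = 20/1287  (sign -1)
sum: t=3:−1/51840 = -1/51840
3j²(6 4 4; 3 1 -4) = Δ·Π!·Σ² = 8/429  (sign -1)
combine: 4πI² = 1053·20/1287·8/429 = 480/1573
take √, sign +1: I = 0.15583009
No selection rule forces the value: the integral is nonzero (none).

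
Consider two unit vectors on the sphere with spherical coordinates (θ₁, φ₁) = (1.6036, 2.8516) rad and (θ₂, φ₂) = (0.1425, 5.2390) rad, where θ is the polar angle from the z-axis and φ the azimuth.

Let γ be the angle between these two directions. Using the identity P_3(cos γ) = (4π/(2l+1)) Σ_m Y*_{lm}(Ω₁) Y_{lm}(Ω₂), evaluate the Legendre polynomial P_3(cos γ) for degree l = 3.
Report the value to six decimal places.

0.197597

Expand P_3 via completeness: Σ_{m} conj(Y_{3,m}) at Ω₁ times Y_{3,m} at Ω₂ —
  m=-3: Y*=-0.268610+0.318376i  Y=-0.001195+0.000011i  product +0.000318-0.000383i
  m=-2: Y*=-0.028007+0.018349i  Y=-0.010095+0.017731i  product -0.000043-0.000682i
  m=-1: Y*=+0.307855-0.091865i  Y=+0.089947+0.154715i  product +0.041904+0.039367i
  m=+0: Y*=+0.036652-0.000000i  Y=+0.701536+0.000000i  product +0.025713+0.000000i
  m=+1: Y*=-0.307855-0.091865i  Y=-0.089947+0.154715i  product +0.041904-0.039367i
  m=+2: Y*=-0.028007-0.018349i  Y=-0.010095-0.017731i  product -0.000043+0.000682i
  m=+3: Y*=+0.268610+0.318376i  Y=+0.001195+0.000011i  product +0.000318+0.000383i
Total Σ_m = +0.110070-0.000000i. Multiply by 1.795196: +0.197597-0.000000i. P_3(cos γ) = 0.197597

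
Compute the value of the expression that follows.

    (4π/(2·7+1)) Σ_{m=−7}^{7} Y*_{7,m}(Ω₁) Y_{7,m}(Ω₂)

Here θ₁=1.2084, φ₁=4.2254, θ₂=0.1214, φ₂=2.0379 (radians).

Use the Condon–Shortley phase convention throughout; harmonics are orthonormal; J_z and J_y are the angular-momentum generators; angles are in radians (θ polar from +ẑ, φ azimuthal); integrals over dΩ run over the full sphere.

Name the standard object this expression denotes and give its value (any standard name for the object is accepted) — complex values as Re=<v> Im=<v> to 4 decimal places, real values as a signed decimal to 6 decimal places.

Legendre polynomial (addition theorem), -0.243203

This sum is the spherical-harmonic addition theorem: it equals the Legendre polynomial P_l(cos γ) of the angle γ between the two directions.
Summing Y*_{l m}(θ₁,φ₁)·Y_{l m}(θ₂,φ₂) over m ∈ [−7, 7]; prefactor 4π/(2·7+1) = 0.837758:
  m=-7: (-0.082549, -0.301399) × (-0.000000, -0.000000) = (-0.000000, 0.000000)  (running Σ = (-0.000000, 0.000000))
  m=-6: (0.432664, 0.096597) × (0.000006, 0.000002) = (0.000002, 0.000001)  (running Σ = (0.000002, 0.000001))
  m=-5: (-0.107941, 0.126437) × (-0.000081, 0.000078) = (-0.000001, -0.000019)  (running Σ = (0.000001, -0.000017))
  m=-4: (0.100060, 0.252599) × (-0.000451, -0.001469) = (0.000326, -0.000261)  (running Σ = (0.000327, -0.000278))
  m=-3: (-0.272956, -0.030100) × (0.014875, 0.002546) = (-0.003984, -0.001143)  (running Σ = (-0.003656, -0.001421))
  m=-2: (-0.093591, 0.137739) × (-0.061538, 0.083243) = (-0.005707, -0.016267)  (running Σ = (-0.009363, -0.017688))
  m=-1: (-0.139740, -0.263897) × (-0.201446, -0.399435) = (-0.077259, 0.108978)  (running Σ = (-0.086622, 0.091290))
  m=0: (-0.133268, -0.000000) × (0.878357, 0.000000) = (-0.117057, -0.000000)  (running Σ = (-0.203680, 0.091290))
  m=1: (0.139740, -0.263897) × (0.201446, -0.399435) = (-0.077259, -0.108978)  (running Σ = (-0.280939, -0.017688))
  m=2: (-0.093591, -0.137739) × (-0.061538, -0.083243) = (-0.005707, 0.016267)  (running Σ = (-0.286646, -0.001421))
  m=3: (0.272956, -0.030100) × (-0.014875, 0.002546) = (-0.003984, 0.001143)  (running Σ = (-0.290629, -0.000278))
  m=4: (0.100060, -0.252599) × (-0.000451, 0.001469) = (0.000326, 0.000261)  (running Σ = (-0.290303, -0.000017))
  m=5: (0.107941, 0.126437) × (0.000081, 0.000078) = (-0.000001, 0.000019)  (running Σ = (-0.290304, 0.000001))
  m=6: (0.432664, -0.096597) × (0.000006, -0.000002) = (0.000002, -0.000001)  (running Σ = (-0.290302, 0.000000))
  m=7: (0.082549, -0.301399) × (0.000000, -0.000000) = (-0.000000, -0.000000)  (running Σ = (-0.290302, 0.000000))
Σ over m = (-0.290302, 0.000000); ×(4π/15) → (-0.243203, 0.000000). Real part: -0.243203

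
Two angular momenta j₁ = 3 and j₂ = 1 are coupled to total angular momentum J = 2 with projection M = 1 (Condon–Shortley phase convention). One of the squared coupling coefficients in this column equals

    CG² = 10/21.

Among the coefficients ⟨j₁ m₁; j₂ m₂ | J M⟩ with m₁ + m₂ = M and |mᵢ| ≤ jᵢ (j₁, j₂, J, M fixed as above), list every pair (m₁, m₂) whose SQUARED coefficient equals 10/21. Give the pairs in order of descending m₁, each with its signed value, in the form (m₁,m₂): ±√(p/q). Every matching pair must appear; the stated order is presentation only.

(2,-1): +√(10/21)

Admissible pairs with m₁+m₂ = M = 1: (0,1), (1,0), (2,-1)
  (m₁,m₂)=(2,-1): CG² = 10/21, CG = +√(10/21)   ← matches the target
  (m₁,m₂)=(1,0): CG² = 8/21, CG = −√(8/21)
  (m₁,m₂)=(0,1): CG² = 1/7, CG = +√(1/7)
Pairs with CG² = 10/21: (2,-1): +√(10/21)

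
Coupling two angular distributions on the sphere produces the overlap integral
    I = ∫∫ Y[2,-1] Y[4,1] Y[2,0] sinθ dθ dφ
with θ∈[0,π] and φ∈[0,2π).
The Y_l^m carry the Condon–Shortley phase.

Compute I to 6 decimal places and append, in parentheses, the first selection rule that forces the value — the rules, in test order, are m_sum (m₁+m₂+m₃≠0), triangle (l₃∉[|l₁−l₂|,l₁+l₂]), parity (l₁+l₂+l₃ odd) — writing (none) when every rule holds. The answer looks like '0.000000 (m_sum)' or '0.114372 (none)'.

-0.220728 (none)

Checks pass: Σm=0; 8 even; l₃=2∈[2,6].
(2·2+1)(2·4+1)(2·2+1) = 225
Δ: 4! 0! 4! / 9! → 1/630
sum: t=2:+1/16 = 1/16
3j²(2 4 2; 0 0 0) = Δ·Π!·Σ² = 2/35  (sign +1)
sum: t=3:−1/24 = -1/24
3j²(2 4 2; -1 1 0) = Δ·Π!·Σ² = 1/21  (sign -1)
combine: 4πI² = 225·2/35·1/21 = 30/49
take √, sign -1: I = -0.22072812
No selection rule forces the value: the integral is nonzero (none).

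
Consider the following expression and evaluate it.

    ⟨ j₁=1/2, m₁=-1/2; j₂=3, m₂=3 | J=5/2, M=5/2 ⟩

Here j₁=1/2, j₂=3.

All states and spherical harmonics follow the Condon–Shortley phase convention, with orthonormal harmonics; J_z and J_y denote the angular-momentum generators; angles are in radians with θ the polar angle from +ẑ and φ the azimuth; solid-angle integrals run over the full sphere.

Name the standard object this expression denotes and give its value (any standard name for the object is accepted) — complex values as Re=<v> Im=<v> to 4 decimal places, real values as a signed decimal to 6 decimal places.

Clebsch–Gordan coefficient, −√(6/7) ≈ -0.925820

This is a Clebsch–Gordan (vector-coupling) coefficient.
j₁+j₂−J=1  J+j₁−j₂=0  J−j₁+j₂=5  j₁+j₂+J+1=7
(j₁±m₁, j₂±m₂, J±M) = (0,1,6,0,5,0)
P² = 86400/7
sum k=1..1:
  [1] −1/120 = -1/120
S = -1/120
C² = P²·S² = 6/7 ; C = -0.925820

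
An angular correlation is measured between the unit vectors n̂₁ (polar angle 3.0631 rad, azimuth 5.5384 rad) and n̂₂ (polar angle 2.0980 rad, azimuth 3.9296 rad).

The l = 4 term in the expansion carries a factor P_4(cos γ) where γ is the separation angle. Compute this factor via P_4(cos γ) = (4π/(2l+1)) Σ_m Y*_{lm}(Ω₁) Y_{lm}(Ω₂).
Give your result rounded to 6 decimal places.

-0.287489

Expand P_4 via completeness: Σ_{m} conj(Y_{4,m}) at Ω₁ times Y_{4,m} at Ω₂ —
  m=-4: (-0.000017-0.000003i) × (-0.246839+0.002576i) = +0.000004+0.000001i  (running Σ = +0.000004+0.000001i)
  m=-3: (+0.000371+0.000474i) × (-0.289659-0.285160i) = +0.000028-0.000243i  (running Σ = +0.000032-0.000242i)
  m=-2: (+0.000994-0.012212i) × (-0.001006-0.192853i) = -0.002356-0.000179i  (running Σ = -0.002324-0.000422i)
  m=-1: (-0.107590+0.099188i) × (-0.178163+0.179095i) = +0.001405-0.036940i  (running Σ = -0.000920-0.037362i)
  m=0: (+0.820408-0.000000i) × (-0.248730+0.000000i) = -0.204060+0.000000i  (running Σ = -0.204979-0.037362i)
  m=1: (+0.107590+0.099188i) × (+0.178163+0.179095i) = +0.001405+0.036940i  (running Σ = -0.203575-0.000422i)
  m=2: (+0.000994+0.012212i) × (-0.001006+0.192853i) = -0.002356+0.000179i  (running Σ = -0.205931-0.000242i)
  m=3: (-0.000371+0.000474i) × (+0.289659-0.285160i) = +0.000028+0.000243i  (running Σ = -0.205903+0.000001i)
  m=4: (-0.000017+0.000003i) × (-0.246839-0.002576i) = +0.000004-0.000001i  (running Σ = -0.205899+0.000000i)
Accumulated sum -0.205899+0.000000i; after 4π/(2l+1) scaling, -0.287489+0.000000i ⇒ P_4 = -0.287489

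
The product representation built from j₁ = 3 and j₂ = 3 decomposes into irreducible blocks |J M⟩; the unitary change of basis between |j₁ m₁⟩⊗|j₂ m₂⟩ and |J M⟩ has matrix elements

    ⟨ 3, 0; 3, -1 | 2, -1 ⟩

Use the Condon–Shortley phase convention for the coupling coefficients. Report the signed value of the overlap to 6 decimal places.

+0.154303

j₁+j₂−J=4  J+j₁−j₂=2  J−j₁+j₂=2  j₁+j₂+J+1=9
(j₁±m₁, j₂±m₂, J±M) = (3,3,2,4,1,3)
P² = 96/7
sum k=1..2:
  [1] −1/12 = -1/12
  [2] +1/8 = 1/8
S = 1/24
C² = P²·S² = 1/42 ; C = +0.154303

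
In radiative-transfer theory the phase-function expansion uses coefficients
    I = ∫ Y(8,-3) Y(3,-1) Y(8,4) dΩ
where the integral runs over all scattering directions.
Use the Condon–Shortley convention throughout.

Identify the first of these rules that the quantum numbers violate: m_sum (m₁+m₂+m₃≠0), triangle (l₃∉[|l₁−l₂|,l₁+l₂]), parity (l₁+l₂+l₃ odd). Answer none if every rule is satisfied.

parity

Σmᵢ = 0  ✓
l₃∈[|l₁−l₂|,l₁+l₂]=[5,11], have l₃=8  ✓
Σlᵢ = 19 ⇒ odd  ✗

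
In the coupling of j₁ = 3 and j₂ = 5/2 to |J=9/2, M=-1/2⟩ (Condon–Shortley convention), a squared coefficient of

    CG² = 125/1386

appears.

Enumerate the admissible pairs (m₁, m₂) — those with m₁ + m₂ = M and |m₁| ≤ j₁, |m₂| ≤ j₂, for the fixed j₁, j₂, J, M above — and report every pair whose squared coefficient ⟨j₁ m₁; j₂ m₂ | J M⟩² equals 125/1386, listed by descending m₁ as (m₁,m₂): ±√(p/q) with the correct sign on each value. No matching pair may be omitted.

(2,-5/2): +√(125/1386)

Admissible pairs with m₁+m₂ = M = -1/2: (-3,5/2), (-2,3/2), (-1,1/2), (0,-1/2), (1,-3/2), (2,-5/2)
  (m₁,m₂)=(2,-5/2): CG² = 125/1386, CG = +√(125/1386)   ← matches the target
  (m₁,m₂)=(1,-3/2): CG² = 35/99, CG = +√(35/99)
  (m₁,m₂)=(0,-1/2): CG² = 10/231, CG = +√(10/231)
  (m₁,m₂)=(-1,1/2): CG² = 160/693, CG = −√(160/693)
  (m₁,m₂)=(-2,3/2): CG² = 361/1386, CG = −√(361/1386)
  (m₁,m₂)=(-3,5/2): CG² = 5/231, CG = −√(5/231)
Pairs with CG² = 125/1386: (2,-5/2): +√(125/1386)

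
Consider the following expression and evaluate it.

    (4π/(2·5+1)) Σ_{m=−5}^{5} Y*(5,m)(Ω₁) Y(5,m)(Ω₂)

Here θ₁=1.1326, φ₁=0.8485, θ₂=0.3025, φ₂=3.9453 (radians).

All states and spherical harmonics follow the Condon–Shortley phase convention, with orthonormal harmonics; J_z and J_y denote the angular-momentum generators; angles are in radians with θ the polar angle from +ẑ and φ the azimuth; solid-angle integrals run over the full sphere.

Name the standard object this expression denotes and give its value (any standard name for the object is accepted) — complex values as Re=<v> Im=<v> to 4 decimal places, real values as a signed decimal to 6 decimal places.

This sum is the spherical-harmonic addition theorem: it equals the Legendre polynomial P_l(cos γ) of the angle γ between the two directions.
Expand P_5 via completeness: Σ_{m} conj(Y_{5,m}) at Ω₁ times Y_{5,m} at Ω₂ —
  m=-5: (-0.127945, -0.251946) × (0.000696, -0.000837) = (-0.000300, -0.000068)  (running Σ = (-0.000300, -0.000068))
  m=-4: (-0.405441, -0.104566) × (-0.011006, 0.000807) = (0.004547, 0.000823)  (running Σ = (0.004247, 0.000755))
  m=-3: (-0.131857, 0.089454) × (0.049061, 0.043947) = (-0.010400, -0.001406)  (running Σ = (-0.006154, -0.000651))
  m=-2: (0.034132, -0.269013) × (-0.009113, -0.248765) = (-0.067232, -0.006039)  (running Σ = (-0.073386, -0.006690))
  m=-1: (-0.161026, -0.182748) × (-0.376167, 0.390201) = (0.131881, 0.005911)  (running Σ = (0.058495, -0.000779))
  m=0: (0.220300, -0.000000) × (0.393673, 0.000000) = (0.086726, 0.000000)  (running Σ = (0.145221, -0.000779))
  m=1: (0.161026, -0.182748) × (0.376167, 0.390201) = (0.131881, -0.005911)  (running Σ = (0.277102, -0.006690))
  m=2: (0.034132, 0.269013) × (-0.009113, 0.248765) = (-0.067232, 0.006039)  (running Σ = (0.209870, -0.000651))
  m=3: (0.131857, 0.089454) × (-0.049061, 0.043947) = (-0.010400, 0.001406)  (running Σ = (0.199470, 0.000755))
  m=4: (-0.405441, 0.104566) × (-0.011006, -0.000807) = (0.004547, -0.000823)  (running Σ = (0.204017, -0.000068))
  m=5: (0.127945, -0.251946) × (-0.000696, -0.000837) = (-0.000300, 0.000068)  (running Σ = (0.203717, 0.000000))
Σ over m = (0.203717, 0.000000); ×(4π/11) → (0.232725, 0.000000). Real part: 0.232725

Legendre polynomial (addition theorem), +0.232725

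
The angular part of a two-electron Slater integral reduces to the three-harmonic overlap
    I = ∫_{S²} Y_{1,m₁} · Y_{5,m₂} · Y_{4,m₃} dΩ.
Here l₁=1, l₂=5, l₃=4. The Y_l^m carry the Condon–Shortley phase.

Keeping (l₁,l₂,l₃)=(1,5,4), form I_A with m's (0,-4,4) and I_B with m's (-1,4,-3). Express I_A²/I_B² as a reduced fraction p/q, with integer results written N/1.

1/4

l's match ⇒ only the (l;m) 3-j factors differ between A and B.
A: triangle coeff Δ(1,5,4) = 1/495; Σ_t [1,1]: t=1:−1/40320 = -1/40320; (3j)²=1/55 [(1 5 4; 0 -4 4)], sign=-1
B: triangle coeff Δ(1,5,4) = 1/495; Σ_t [2,2]: t=2:+1/10080 = 1/10080; (3j)²=4/55 [(1 5 4; -1 4 -3)], sign=-1
I_A²/I_B² = (1/55)/(4/55) = 1/4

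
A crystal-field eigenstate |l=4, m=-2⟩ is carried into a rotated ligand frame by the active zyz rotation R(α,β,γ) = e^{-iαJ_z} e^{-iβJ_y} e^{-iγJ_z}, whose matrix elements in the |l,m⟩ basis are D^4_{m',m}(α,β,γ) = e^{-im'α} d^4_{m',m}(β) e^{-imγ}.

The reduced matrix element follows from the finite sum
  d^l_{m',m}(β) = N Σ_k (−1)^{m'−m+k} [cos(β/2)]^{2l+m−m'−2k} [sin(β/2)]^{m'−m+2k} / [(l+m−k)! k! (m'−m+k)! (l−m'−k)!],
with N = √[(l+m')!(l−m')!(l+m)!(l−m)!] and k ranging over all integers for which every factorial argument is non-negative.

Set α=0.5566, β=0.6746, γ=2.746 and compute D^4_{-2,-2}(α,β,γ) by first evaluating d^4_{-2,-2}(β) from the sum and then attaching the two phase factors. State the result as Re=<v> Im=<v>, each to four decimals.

D^4_{-2,-2}(0.5566,0.6746,2.7460) = e^{-i·-2·0.5566}·d^4_{-2,-2}(0.6746)·e^{-i·-2·2.7460}. Compute d first:
With c≡cos(β/2)=0.943652 and s≡sin(β/2)=0.330940, N=[2·720·2·720]^{1/2}=1440.000000
Admissible k: 0..2 (factorial args all ≥0)
  k=0: (−1)^0·1440.0000/(1440)·0.9437^8·0.3309^0 = +0.628773
  k=1: (−1)^1·1440.0000/(120)·0.9437^6·0.3309^2 = -0.928007
  k=2: (−1)^2·1440.0000/(96)·0.9437^4·0.3309^4 = +0.142672
d^4_{-2,-2}(0.6746) = +0.628773 -0.928007 +0.142672 = -0.156563
Phases: e^{-i·(-2)·0.5566}=+0.441793+0.897117i, e^{-i·(-2)·2.7460}=+0.703003-0.711187i ⇒ D=-0.148515-0.049549i

Re=-0.1485 Im=-0.0495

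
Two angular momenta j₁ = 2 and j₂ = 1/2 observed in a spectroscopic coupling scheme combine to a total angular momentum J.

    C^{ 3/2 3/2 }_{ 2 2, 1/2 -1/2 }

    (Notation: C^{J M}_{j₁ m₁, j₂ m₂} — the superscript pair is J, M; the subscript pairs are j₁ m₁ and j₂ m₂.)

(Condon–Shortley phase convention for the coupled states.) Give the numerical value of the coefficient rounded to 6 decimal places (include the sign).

+√(4/5) = +0.894427

√[4·1!3!0!/5! · 4!0!0!1!3!0!] = √(144/5)
  +(−1)^0/∏(0,1,0,0,3,0)! = 1/6  (running 1/6)
⟨..|..⟩ = √(144/5)·(1/6) = +0.894427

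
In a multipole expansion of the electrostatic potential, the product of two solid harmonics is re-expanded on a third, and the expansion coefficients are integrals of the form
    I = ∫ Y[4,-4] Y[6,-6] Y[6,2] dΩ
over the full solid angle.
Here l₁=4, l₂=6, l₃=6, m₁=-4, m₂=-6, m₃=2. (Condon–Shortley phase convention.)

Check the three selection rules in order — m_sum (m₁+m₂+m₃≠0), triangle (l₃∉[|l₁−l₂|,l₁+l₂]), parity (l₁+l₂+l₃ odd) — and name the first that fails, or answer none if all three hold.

azimuthal sum: -4 − 6 + 2 = -8  ✗
2 ≤ 6 ≤ 10 (triangle on l)
L = 4 + 6 + 6 = 16 (even)

m_sum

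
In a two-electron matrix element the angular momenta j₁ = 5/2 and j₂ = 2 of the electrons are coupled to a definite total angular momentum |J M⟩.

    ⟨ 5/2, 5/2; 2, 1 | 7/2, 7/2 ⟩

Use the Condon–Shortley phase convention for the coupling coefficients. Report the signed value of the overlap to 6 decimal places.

j₁+j₂−J=1  J+j₁−j₂=4  J−j₁+j₂=3  j₁+j₂+J+1=9
(j₁±m₁, j₂±m₂, J±M) = (5,0,3,1,7,0)
P² = 11520
sum k=0..0:
  [0] +1/144 = 1/144
S = 1/144
C² = P²·S² = 5/9 ; C = +0.745356

+√(5/9) ≈ +0.745356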